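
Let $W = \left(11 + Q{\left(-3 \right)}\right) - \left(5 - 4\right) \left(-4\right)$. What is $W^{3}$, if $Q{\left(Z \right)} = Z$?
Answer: $1728$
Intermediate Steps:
$W = 12$ ($W = \left(11 - 3\right) - \left(5 - 4\right) \left(-4\right) = 8 - 1 \left(-4\right) = 8 - -4 = 8 + 4 = 12$)
$W^{3} = 12^{3} = 1728$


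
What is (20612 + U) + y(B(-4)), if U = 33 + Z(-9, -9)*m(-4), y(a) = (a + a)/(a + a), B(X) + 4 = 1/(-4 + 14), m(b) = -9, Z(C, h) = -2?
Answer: 20664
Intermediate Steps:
B(X) = -39/10 (B(X) = -4 + 1/(-4 + 14) = -4 + 1/10 = -4 + ⅒ = -39/10)
y(a) = 1 (y(a) = (2*a)/((2*a)) = (2*a)*(1/(2*a)) = 1)
U = 51 (U = 33 - 2*(-9) = 33 + 18 = 51)
(20612 + U) + y(B(-4)) = (20612 + 51) + 1 = 20663 + 1 = 20664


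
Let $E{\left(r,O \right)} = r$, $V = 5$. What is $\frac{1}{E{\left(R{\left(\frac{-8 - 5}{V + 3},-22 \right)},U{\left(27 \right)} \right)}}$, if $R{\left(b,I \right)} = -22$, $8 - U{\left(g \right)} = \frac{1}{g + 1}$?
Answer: $- \frac{1}{22} \approx -0.045455$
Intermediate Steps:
$U{\left(g \right)} = 8 - \frac{1}{1 + g}$ ($U{\left(g \right)} = 8 - \frac{1}{g + 1} = 8 - \frac{1}{1 + g}$)
$\frac{1}{E{\left(R{\left(\frac{-8 - 5}{V + 3},-22 \right)},U{\left(27 \right)} \right)}} = \frac{1}{-22} = - \frac{1}{22}$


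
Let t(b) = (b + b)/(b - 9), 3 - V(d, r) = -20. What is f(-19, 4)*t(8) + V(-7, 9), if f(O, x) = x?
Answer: -41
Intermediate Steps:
V(d, r) = 23 (V(d, r) = 3 - 1*(-20) = 3 + 20 = 23)
t(b) = 2*b/(-9 + b) (t(b) = (2*b)/(-9 + b) = 2*b/(-9 + b))
f(-19, 4)*t(8) + V(-7, 9) = 4*(2*8/(-9 + 8)) + 23 = 4*(2*8/(-1)) + 23 = 4*(2*8*(-1)) + 23 = 4*(-16) + 23 = -64 + 23 = -41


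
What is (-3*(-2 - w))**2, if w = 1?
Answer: 81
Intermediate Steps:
(-3*(-2 - w))**2 = (-3*(-2 - 1*1))**2 = (-3*(-2 - 1))**2 = (-3*(-3))**2 = (-1*(-9))**2 = 9**2 = 81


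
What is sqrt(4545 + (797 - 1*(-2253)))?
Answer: 7*sqrt(155) ≈ 87.149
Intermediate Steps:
sqrt(4545 + (797 - 1*(-2253))) = sqrt(4545 + (797 + 2253)) = sqrt(4545 + 3050) = sqrt(7595) = 7*sqrt(155)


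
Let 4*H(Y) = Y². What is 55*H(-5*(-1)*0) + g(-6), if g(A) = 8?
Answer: 8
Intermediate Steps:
H(Y) = Y²/4
55*H(-5*(-1)*0) + g(-6) = 55*((-5*(-1)*0)²/4) + 8 = 55*((5*0)²/4) + 8 = 55*((¼)*0²) + 8 = 55*((¼)*0) + 8 = 55*0 + 8 = 0 + 8 = 8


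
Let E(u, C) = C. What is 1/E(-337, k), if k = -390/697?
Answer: -697/390 ≈ -1.7872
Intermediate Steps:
k = -390/697 (k = -390*1/697 = -390/697 ≈ -0.55954)
1/E(-337, k) = 1/(-390/697) = -697/390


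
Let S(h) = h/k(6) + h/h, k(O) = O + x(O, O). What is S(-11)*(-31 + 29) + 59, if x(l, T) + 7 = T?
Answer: 307/5 ≈ 61.400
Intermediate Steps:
x(l, T) = -7 + T
k(O) = -7 + 2*O (k(O) = O + (-7 + O) = -7 + 2*O)
S(h) = 1 + h/5 (S(h) = h/(-7 + 2*6) + h/h = h/(-7 + 12) + 1 = h/5 + 1 = 1 + h/5)
S(-11)*(-31 + 29) + 59 = (1 + (⅕)*(-11))*(-31 + 29) + 59 = (1 - 11/5)*(-2) + 59 = -6/5*(-2) + 59 = 12/5 + 59 = 307/5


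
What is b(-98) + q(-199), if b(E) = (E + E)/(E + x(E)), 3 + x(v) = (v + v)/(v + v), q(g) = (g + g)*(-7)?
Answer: 69699/25 ≈ 2788.0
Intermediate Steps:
q(g) = -14*g (q(g) = (2*g)*(-7) = -14*g)
x(v) = -2 (x(v) = -3 + (v + v)/(v + v) = -3 + (2*v)/((2*v)) = -3 + (2*v)*(1/(2*v)) = -3 + 1 = -2)
b(E) = 2*E/(-2 + E) (b(E) = (E + E)/(E - 2) = (2*E)/(-2 + E) = 2*E/(-2 + E))
b(-98) + q(-199) = 2*(-98)/(-2 - 98) - 14*(-199) = 2*(-98)/(-100) + 2786 = 2*(-98)*(-1/100) + 2786 = 49/25 + 2786 = 69699/25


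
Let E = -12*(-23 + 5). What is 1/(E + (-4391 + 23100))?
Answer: 1/18925 ≈ 5.2840e-5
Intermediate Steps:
E = 216 (E = -12*(-18) = 216)
1/(E + (-4391 + 23100)) = 1/(216 + (-4391 + 23100)) = 1/(216 + 18709) = 1/18925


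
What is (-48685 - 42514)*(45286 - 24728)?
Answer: -1874869042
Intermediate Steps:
(-48685 - 42514)*(45286 - 24728) = -91199*20558 = -1874869042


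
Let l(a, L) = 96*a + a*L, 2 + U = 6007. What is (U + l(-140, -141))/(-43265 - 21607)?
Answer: -12305/64872 ≈ -0.18968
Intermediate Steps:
U = 6005 (U = -2 + 6007 = 6005)
l(a, L) = 96*a + L*a
(U + l(-140, -141))/(-43265 - 21607) = (6005 - 140*(96 - 141))/(-43265 - 21607) = (6005 - 140*(-45))/(-64872) = (6005 + 6300)*(-1/64872) = 12305*(-1/64872) = -12305/64872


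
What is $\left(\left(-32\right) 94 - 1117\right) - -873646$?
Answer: $869521$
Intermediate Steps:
$\left(\left(-32\right) 94 - 1117\right) - -873646 = \left(-3008 - 1117\right) + 873646 = -4125 + 873646 = 869521$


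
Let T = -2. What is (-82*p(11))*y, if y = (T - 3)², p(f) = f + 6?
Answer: -34850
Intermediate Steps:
p(f) = 6 + f
y = 25 (y = (-2 - 3)² = (-5)² = 25)
(-82*p(11))*y = -82*(6 + 11)*25 = -82*17*25 = -1394*25 = -34850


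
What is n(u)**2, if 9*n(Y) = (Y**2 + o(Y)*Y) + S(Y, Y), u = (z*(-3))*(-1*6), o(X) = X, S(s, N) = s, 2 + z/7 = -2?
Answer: 3180057664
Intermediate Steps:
z = -28 (z = -14 + 7*(-2) = -14 - 14 = -28)
u = -504 (u = (-28*(-3))*(-1*6) = 84*(-6) = -504)
n(Y) = Y/9 + 2*Y**2/9 (n(Y) = ((Y**2 + Y*Y) + Y)/9 = ((Y**2 + Y**2) + Y)/9 = (2*Y**2 + Y)/9 = (Y + 2*Y**2)/9 = Y/9 + 2*Y**2/9)
n(u)**2 = ((1/9)*(-504)*(1 + 2*(-504)))**2 = ((1/9)*(-504)*(1 - 1008))**2 = ((1/9)*(-504)*(-1007))**2 = 56392**2 = 3180057664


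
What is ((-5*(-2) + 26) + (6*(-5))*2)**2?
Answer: 576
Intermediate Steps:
((-5*(-2) + 26) + (6*(-5))*2)**2 = ((10 + 26) - 30*2)**2 = (36 - 60)**2 = (-24)**2 = 576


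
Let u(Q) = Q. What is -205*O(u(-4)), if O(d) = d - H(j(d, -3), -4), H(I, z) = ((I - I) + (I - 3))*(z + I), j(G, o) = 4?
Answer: 820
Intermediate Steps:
H(I, z) = (-3 + I)*(I + z) (H(I, z) = (0 + (-3 + I))*(I + z) = (-3 + I)*(I + z))
O(d) = d (O(d) = d - (4**2 - 3*4 - 3*(-4) + 4*(-4)) = d - (16 - 12 + 12 - 16) = d - 1*0 = d + 0 = d)
-205*O(u(-4)) = -205*(-4) = 820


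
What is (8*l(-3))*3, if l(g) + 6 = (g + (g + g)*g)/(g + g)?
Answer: -204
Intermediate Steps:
l(g) = -6 + (g + 2*g²)/(2*g) (l(g) = -6 + (g + (g + g)*g)/(g + g) = -6 + (g + (2*g)*g)/((2*g)) = -6 + (g + 2*g²)*(1/(2*g)) = -6 + (g + 2*g²)/(2*g))
(8*l(-3))*3 = (8*(-11/2 - 3))*3 = (8*(-17/2))*3 = -68*3 = -204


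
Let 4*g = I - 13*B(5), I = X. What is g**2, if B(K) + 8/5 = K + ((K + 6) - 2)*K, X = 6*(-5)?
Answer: 678976/25 ≈ 27159.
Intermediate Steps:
X = -30
B(K) = -8/5 + K + K*(4 + K) (B(K) = -8/5 + (K + ((K + 6) - 2)*K) = -8/5 + (K + ((6 + K) - 2)*K) = -8/5 + (K + (4 + K)*K) = -8/5 + (K + K*(4 + K)) = -8/5 + K + K*(4 + K))
I = -30
g = -824/5 (g = (-30 - 13*(-8/5 + 5**2 + 5*5))/4 = (-30 - 13*(-8/5 + 25 + 25))/4 = (-30 - 13*242/5)/4 = (-30 - 3146/5)/4 = (1/4)*(-3296/5) = -824/5 ≈ -164.80)
g**2 = (-824/5)**2 = 678976/25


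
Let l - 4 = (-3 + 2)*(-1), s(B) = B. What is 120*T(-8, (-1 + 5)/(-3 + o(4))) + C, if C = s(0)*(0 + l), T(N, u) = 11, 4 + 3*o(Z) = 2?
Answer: 1320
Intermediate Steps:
o(Z) = -⅔ (o(Z) = -4/3 + (⅓)*2 = -4/3 + ⅔ = -⅔)
l = 5 (l = 4 + (-3 + 2)*(-1) = 4 - 1*(-1) = 4 + 1 = 5)
C = 0 (C = 0*(0 + 5) = 0*5 = 0)
120*T(-8, (-1 + 5)/(-3 + o(4))) + C = 120*11 + 0 = 1320 + 0 = 1320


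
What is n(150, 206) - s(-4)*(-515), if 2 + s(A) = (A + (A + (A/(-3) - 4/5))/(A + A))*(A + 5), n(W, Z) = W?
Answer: -16301/6 ≈ -2716.8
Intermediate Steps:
s(A) = -2 + (5 + A)*(A + (-⅘ + 2*A/3)/(2*A)) (s(A) = -2 + (A + (A + (A/(-3) - 4/5))/(A + A))*(A + 5) = -2 + (A + (A + (A*(-⅓) - 4*⅕))/((2*A)))*(5 + A) = -2 + (A + (A + (-A/3 - ⅘))*(1/(2*A)))*(5 + A) = -2 + (A + (A + (-⅘ - A/3))*(1/(2*A)))*(5 + A) = -2 + (A + (-⅘ + 2*A/3)*(1/(2*A)))*(5 + A) = -2 + (A + (-⅘ + 2*A/3)/(2*A))*(5 + A) = -2 + (5 + A)*(A + (-⅘ + 2*A/3)/(2*A)))
n(150, 206) - s(-4)*(-515) = 150 - (-11/15 + (-4)² - 2/(-4) + (16/3)*(-4))*(-515) = 150 - (-11/15 + 16 - 2*(-¼) - 64/3)*(-515) = 150 - (-11/15 + 16 + ½ - 64/3)*(-515) = 150 - (-167)*(-515)/30 = 150 - 1*17201/6 = 150 - 17201/6 = -16301/6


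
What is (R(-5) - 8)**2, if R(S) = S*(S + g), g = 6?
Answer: 169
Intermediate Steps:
R(S) = S*(6 + S) (R(S) = S*(S + 6) = S*(6 + S))
(R(-5) - 8)**2 = (-5*(6 - 5) - 8)**2 = (-5*1 - 8)**2 = (-5 - 8)**2 = (-13)**2 = 169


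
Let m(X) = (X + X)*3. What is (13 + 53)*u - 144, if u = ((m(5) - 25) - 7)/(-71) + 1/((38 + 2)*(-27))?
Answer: -1817341/12780 ≈ -142.20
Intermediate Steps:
m(X) = 6*X (m(X) = (2*X)*3 = 6*X)
u = 2089/76680 (u = ((6*5 - 25) - 7)/(-71) + 1/((38 + 2)*(-27)) = ((30 - 25) - 7)*(-1/71) - 1/27/40 = (5 - 7)*(-1/71) + (1/40)*(-1/27) = -2*(-1/71) - 1/1080 = 2/71 - 1/1080 = 2089/76680 ≈ 0.027243)
(13 + 53)*u - 144 = (13 + 53)*(2089/76680) - 144 = 66*(2089/76680) - 144 = 22979/12780 - 144 = -1817341/12780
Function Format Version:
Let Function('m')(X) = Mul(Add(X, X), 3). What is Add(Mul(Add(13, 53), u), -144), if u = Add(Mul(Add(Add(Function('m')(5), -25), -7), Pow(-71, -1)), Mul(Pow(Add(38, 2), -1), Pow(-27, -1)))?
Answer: Rational(-1817341, 12780) ≈ -142.20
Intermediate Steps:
Function('m')(X) = Mul(6, X) (Function('m')(X) = Mul(Mul(2, X), 3) = Mul(6, X))
u = Rational(2089, 76680) (u = Add(Mul(Add(Add(Mul(6, 5), -25), -7), Pow(-71, -1)), Mul(Pow(Add(38, 2), -1), Pow(-27, -1))) = Add(Mul(Add(Add(30, -25), -7), Rational(-1, 71)), Mul(Pow(40, -1), Rational(-1, 27))) = Add(Mul(Add(5, -7), Rational(-1, 71)), Mul(Rational(1, 40), Rational(-1, 27))) = Add(Mul(-2, Rational(-1, 71)), Rational(-1, 1080)) = Add(Rational(2, 71), Rational(-1, 1080)) = Rational(2089, 76680) ≈ 0.027243)
Add(Mul(Add(13, 53), u), -144) = Add(Mul(Add(13, 53), Rational(2089, 76680)), -144) = Add(Mul(66, Rational(2089, 76680)), -144) = Add(Rational(22979, 12780), -144) = Rational(-1817341, 12780)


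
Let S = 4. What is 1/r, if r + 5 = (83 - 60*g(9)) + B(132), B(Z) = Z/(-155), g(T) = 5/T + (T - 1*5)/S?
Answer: -465/7526 ≈ -0.061786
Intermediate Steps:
g(T) = -5/4 + 5/T + T/4 (g(T) = 5/T + (T - 1*5)/4 = 5/T + (T - 5)*(1/4) = 5/T + (-5 + T)*(1/4) = 5/T + (-5/4 + T/4) = -5/4 + 5/T + T/4)
B(Z) = -Z/155 (B(Z) = Z*(-1/155) = -Z/155)
r = -7526/465 (r = -5 + ((83 - 15*(20 + 9*(-5 + 9))/9) - 1/155*132) = -5 + ((83 - 15*(20 + 9*4)/9) - 132/155) = -5 + ((83 - 15*(20 + 36)/9) - 132/155) = -5 + ((83 - 15*56/9) - 132/155) = -5 + ((83 - 60*14/9) - 132/155) = -5 + ((83 - 280/3) - 132/155) = -5 + (-31/3 - 132/155) = -5 - 5201/465 = -7526/465 ≈ -16.185)
1/r = 1/(-7526/465) = -465/7526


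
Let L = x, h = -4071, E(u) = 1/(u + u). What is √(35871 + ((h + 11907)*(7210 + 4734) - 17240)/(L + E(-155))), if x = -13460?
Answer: 11*√4161111789045111/4172601 ≈ 170.06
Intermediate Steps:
E(u) = 1/(2*u)
L = -13460
√(35871 + ((h + 11907)*(7210 + 4734) - 17240)/(L + E(-155))) = √(35871 + ((-4071 + 11907)*(7210 + 4734) - 17240)/(-13460 + (½)/(-155))) = √(35871 + (7836*11944 - 17240)/(-13460 + (½)*(-1/155))) = √(35871 + (93593184 - 17240)/(-13460 - 1/310)) = √(35871 + 93575944/(-4172601/310)) = √(35871 + 93575944*(-310/4172601)) = √(35871 - 29008542640/4172601) = √(120666827831/4172601) = 11*√4161111789045111/4172601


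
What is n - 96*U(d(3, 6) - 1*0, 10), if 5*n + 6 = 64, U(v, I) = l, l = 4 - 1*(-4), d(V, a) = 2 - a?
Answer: -3782/5 ≈ -756.40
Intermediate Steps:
l = 8 (l = 4 + 4 = 8)
U(v, I) = 8
n = 58/5 (n = -6/5 + (1/5)*64 = -6/5 + 64/5 = 58/5 ≈ 11.600)
n - 96*U(d(3, 6) - 1*0, 10) = 58/5 - 96*8 = 58/5 - 768 = -3782/5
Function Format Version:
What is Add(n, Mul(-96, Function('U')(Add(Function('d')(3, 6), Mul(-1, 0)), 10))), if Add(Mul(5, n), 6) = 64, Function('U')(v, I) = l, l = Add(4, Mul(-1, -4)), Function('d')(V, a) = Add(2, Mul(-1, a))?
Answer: Rational(-3782, 5) ≈ -756.40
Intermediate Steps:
l = 8 (l = Add(4, 4) = 8)
Function('U')(v, I) = 8
n = Rational(58, 5) (n = Add(Rational(-6, 5), Mul(Rational(1, 5), 64)) = Add(Rational(-6, 5), Rational(64, 5)) = Rational(58, 5) ≈ 11.600)
Add(n, Mul(-96, Function('U')(Add(Function('d')(3, 6), Mul(-1, 0)), 10))) = Add(Rational(58, 5), Mul(-96, 8)) = Add(Rational(58, 5), -768) = Rational(-3782, 5)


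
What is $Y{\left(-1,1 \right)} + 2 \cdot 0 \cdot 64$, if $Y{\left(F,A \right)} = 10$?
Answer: $10$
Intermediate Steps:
$Y{\left(-1,1 \right)} + 2 \cdot 0 \cdot 64 = 10 + 2 \cdot 0 \cdot 64 = 10 + 0 \cdot 64 = 10 + 0 = 10$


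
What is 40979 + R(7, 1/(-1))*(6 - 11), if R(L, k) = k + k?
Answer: 40989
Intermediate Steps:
R(L, k) = 2*k
40979 + R(7, 1/(-1))*(6 - 11) = 40979 + (2/(-1))*(6 - 11) = 40979 + (2*(-1))*(-5) = 40979 - 2*(-5) = 40979 + 10 = 40989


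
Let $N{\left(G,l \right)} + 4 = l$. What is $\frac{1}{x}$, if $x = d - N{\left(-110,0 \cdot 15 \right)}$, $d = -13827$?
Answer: $- \frac{1}{13823} \approx -7.2343 \cdot 10^{-5}$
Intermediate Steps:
$N{\left(G,l \right)} = -4 + l$
$x = -13823$ ($x = -13827 - \left(-4 + 0 \cdot 15\right) = -13827 - \left(-4 + 0\right) = -13827 - -4 = -13827 + 4 = -13823$)
$\frac{1}{x} = \frac{1}{-13823} = - \frac{1}{13823}$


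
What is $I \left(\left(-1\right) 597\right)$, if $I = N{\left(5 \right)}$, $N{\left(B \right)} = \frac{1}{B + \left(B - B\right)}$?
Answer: $- \frac{597}{5} \approx -119.4$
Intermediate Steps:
$N{\left(B \right)} = \frac{1}{B}$ ($N{\left(B \right)} = \frac{1}{B + 0} = \frac{1}{B}$)
$I = \frac{1}{5} \approx 0.2$
$I \left(\left(-1\right) 597\right) = \frac{\left(-1\right) 597}{5} = \frac{1}{5} \left(-597\right) = - \frac{597}{5}$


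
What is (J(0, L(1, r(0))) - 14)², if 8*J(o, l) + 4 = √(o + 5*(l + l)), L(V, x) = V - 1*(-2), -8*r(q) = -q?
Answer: (116 - √30)²/64 ≈ 190.86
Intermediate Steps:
r(q) = q/8 (r(q) = -(-1)*q/8 = q/8)
L(V, x) = 2 + V (L(V, x) = V + 2 = 2 + V)
J(o, l) = -½ + √(o + 10*l)/8 (J(o, l) = -½ + √(o + 5*(l + l))/8 = -½ + √(o + 5*(2*l))/8 = -½ + √(o + 10*l)/8)
(J(0, L(1, r(0))) - 14)² = ((-½ + √(0 + 10*(2 + 1))/8) - 14)² = ((-½ + √(0 + 10*3)/8) - 14)² = ((-½ + √(0 + 30)/8) - 14)² = ((-½ + √30/8) - 14)² = (-29/2 + √30/8)²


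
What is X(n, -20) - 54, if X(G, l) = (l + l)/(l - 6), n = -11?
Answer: -682/13 ≈ -52.462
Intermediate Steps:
X(G, l) = 2*l/(-6 + l) (X(G, l) = (2*l)/(-6 + l) = 2*l/(-6 + l))
X(n, -20) - 54 = 2*(-20)/(-6 - 20) - 54 = 2*(-20)/(-26) - 54 = 2*(-20)*(-1/26) - 54 = 20/13 - 54 = -682/13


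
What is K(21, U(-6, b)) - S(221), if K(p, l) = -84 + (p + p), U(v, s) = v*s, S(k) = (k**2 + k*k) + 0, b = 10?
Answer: -97724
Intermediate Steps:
S(k) = 2*k**2 (S(k) = (k**2 + k**2) + 0 = 2*k**2 + 0 = 2*k**2)
U(v, s) = s*v
K(p, l) = -84 + 2*p
K(21, U(-6, b)) - S(221) = (-84 + 2*21) - 2*221**2 = (-84 + 42) - 2*48841 = -42 - 1*97682 = -42 - 97682 = -97724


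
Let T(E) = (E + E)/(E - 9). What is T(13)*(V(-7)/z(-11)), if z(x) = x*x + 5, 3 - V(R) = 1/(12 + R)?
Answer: 13/90 ≈ 0.14444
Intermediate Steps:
V(R) = 3 - 1/(12 + R)
z(x) = 5 + x² (z(x) = x² + 5 = 5 + x²)
T(E) = 2*E/(-9 + E) (T(E) = (2*E)/(-9 + E) = 2*E/(-9 + E))
T(13)*(V(-7)/z(-11)) = (2*13/(-9 + 13))*(((35 + 3*(-7))/(12 - 7))/(5 + (-11)²)) = (2*13/4)*(((35 - 21)/5)/(5 + 121)) = (2*13*(¼))*(((⅕)*14)/126) = 13*((14/5)*(1/126))/2 = (13/2)*(1/45) = 13/90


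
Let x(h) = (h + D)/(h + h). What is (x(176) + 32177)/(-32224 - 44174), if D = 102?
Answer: -5663291/13446048 ≈ -0.42119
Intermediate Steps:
x(h) = (102 + h)/(2*h) (x(h) = (h + 102)/(h + h) = (102 + h)/((2*h)) = (102 + h)*(1/(2*h)) = (102 + h)/(2*h))
(x(176) + 32177)/(-32224 - 44174) = ((1/2)*(102 + 176)/176 + 32177)/(-32224 - 44174) = ((1/2)*(1/176)*278 + 32177)/(-76398) = (139/176 + 32177)*(-1/76398) = (5663291/176)*(-1/76398) = -5663291/13446048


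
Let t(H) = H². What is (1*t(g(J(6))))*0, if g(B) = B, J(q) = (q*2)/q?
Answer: 0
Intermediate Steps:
J(q) = 2 (J(q) = (2*q)/q = 2)
(1*t(g(J(6))))*0 = (1*2²)*0 = (1*4)*0 = 4*0 = 0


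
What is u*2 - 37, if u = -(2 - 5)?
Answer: -31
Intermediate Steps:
u = 3 (u = -1*(-3) = 3)
u*2 - 37 = 3*2 - 37 = 6 - 37 = -31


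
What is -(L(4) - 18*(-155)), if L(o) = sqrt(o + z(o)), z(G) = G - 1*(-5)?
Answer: -2790 - sqrt(13) ≈ -2793.6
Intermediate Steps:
z(G) = 5 + G (z(G) = G + 5 = 5 + G)
L(o) = sqrt(5 + 2*o) (L(o) = sqrt(o + (5 + o)) = sqrt(5 + 2*o))
-(L(4) - 18*(-155)) = -(sqrt(5 + 2*4) - 18*(-155)) = -(sqrt(5 + 8) + 2790) = -(sqrt(13) + 2790) = -(2790 + sqrt(13)) = -2790 - sqrt(13)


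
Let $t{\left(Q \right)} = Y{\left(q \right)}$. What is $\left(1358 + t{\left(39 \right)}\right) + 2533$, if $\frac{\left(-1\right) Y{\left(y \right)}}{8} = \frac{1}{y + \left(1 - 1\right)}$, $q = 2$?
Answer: $3887$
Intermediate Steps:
$Y{\left(y \right)} = - \frac{8}{y}$ ($Y{\left(y \right)} = - \frac{8}{y + \left(1 - 1\right)} = - \frac{8}{y + 0} = - \frac{8}{y}$)
$t{\left(Q \right)} = -4$ ($t{\left(Q \right)} = - \frac{8}{2} = \left(-8\right) \frac{1}{2} = -4$)
$\left(1358 + t{\left(39 \right)}\right) + 2533 = \left(1358 - 4\right) + 2533 = 1354 + 2533 = 3887$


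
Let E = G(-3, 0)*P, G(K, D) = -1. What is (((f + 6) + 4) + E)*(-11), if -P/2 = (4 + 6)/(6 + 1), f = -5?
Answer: -605/7 ≈ -86.429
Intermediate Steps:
P = -20/7 (P = -2*(4 + 6)/(6 + 1) = -20/7 ≈ -2.8571)
E = 20/7 (E = -1*(-20/7) = 20/7 ≈ 2.8571)
(((f + 6) + 4) + E)*(-11) = (((-5 + 6) + 4) + 20/7)*(-11) = ((1 + 4) + 20/7)*(-11) = (5 + 20/7)*(-11) = (55/7)*(-11) = -605/7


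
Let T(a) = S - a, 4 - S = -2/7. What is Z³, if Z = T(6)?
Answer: -1728/343 ≈ -5.0379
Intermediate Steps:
S = 30/7 (S = 4 - (-2)/7 = 4 - 1*(-2/7) = 4 + 2/7 = 30/7 ≈ 4.2857)
T(a) = 30/7 - a
Z = -12/7 (Z = 30/7 - 1*6 = 30/7 - 6 = -12/7 ≈ -1.7143)
Z³ = (-12/7)³ = -1728/343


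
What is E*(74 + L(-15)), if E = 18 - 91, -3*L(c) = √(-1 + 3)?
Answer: -5402 + 73*√2/3 ≈ -5367.6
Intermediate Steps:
L(c) = -√2/3 (L(c) = -√(-1 + 3)/3 = -√2/3)
E = -73
E*(74 + L(-15)) = -73*(74 - √2/3) = -5402 + 73*√2/3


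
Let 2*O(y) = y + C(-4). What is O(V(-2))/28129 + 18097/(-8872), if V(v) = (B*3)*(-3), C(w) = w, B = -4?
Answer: -508908561/249560488 ≈ -2.0392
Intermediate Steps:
V(v) = 36 (V(v) = -4*3*(-3) = -12*(-3) = 36)
O(y) = -2 + y/2 (O(y) = (y - 4)/2 = (-4 + y)/2 = -2 + y/2)
O(V(-2))/28129 + 18097/(-8872) = (-2 + (1/2)*36)/28129 + 18097/(-8872) = (-2 + 18)*(1/28129) + 18097*(-1/8872) = 16*(1/28129) - 18097/8872 = 16/28129 - 18097/8872 = -508908561/249560488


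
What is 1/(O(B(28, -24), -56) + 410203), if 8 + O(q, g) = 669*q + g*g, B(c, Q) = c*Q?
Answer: -1/36237 ≈ -2.7596e-5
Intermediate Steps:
B(c, Q) = Q*c
O(q, g) = -8 + g² + 669*q (O(q, g) = -8 + (669*q + g*g) = -8 + (669*q + g²) = -8 + (g² + 669*q) = -8 + g² + 669*q)
1/(O(B(28, -24), -56) + 410203) = 1/((-8 + (-56)² + 669*(-24*28)) + 410203) = 1/((-8 + 3136 + 669*(-672)) + 410203) = 1/((-8 + 3136 - 449568) + 410203) = 1/(-446440 + 410203) = 1/(-36237) = -1/36237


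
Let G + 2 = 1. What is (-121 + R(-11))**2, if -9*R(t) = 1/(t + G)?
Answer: 170746489/11664 ≈ 14639.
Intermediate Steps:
G = -1 (G = -2 + 1 = -1)
R(t) = -1/(9*(-1 + t)) (R(t) = -1/(9*(t - 1)) = -1/(9*(-1 + t)))
(-121 + R(-11))**2 = (-121 - 1/(-9 + 9*(-11)))**2 = (-121 - 1/(-9 - 99))**2 = (-121 - 1/(-108))**2 = (-121 - 1*(-1/108))**2 = (-121 + 1/108)**2 = (-13067/108)**2 = 170746489/11664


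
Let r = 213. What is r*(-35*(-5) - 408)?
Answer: -49629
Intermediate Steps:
r*(-35*(-5) - 408) = 213*(-35*(-5) - 408) = 213*(175 - 408) = 213*(-233) = -49629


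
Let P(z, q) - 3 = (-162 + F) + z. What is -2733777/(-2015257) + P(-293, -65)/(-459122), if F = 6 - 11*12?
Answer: 628150991170/462624412177 ≈ 1.3578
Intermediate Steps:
F = -126 (F = 6 - 132 = -126)
P(z, q) = -285 + z (P(z, q) = 3 + ((-162 - 126) + z) = 3 + (-288 + z) = -285 + z)
-2733777/(-2015257) + P(-293, -65)/(-459122) = -2733777/(-2015257) + (-285 - 293)/(-459122) = -2733777*(-1/2015257) - 578*(-1/459122) = 2733777/2015257 + 289/229561 = 628150991170/462624412177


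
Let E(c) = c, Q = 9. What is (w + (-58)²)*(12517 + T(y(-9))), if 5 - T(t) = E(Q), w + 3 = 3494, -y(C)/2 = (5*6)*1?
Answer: 85776615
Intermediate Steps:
y(C) = -60 (y(C) = -2*5*6 = -60)
w = 3491 (w = -3 + 3494 = 3491)
T(t) = -4 (T(t) = 5 - 1*9 = 5 - 9 = -4)
(w + (-58)²)*(12517 + T(y(-9))) = (3491 + (-58)²)*(12517 - 4) = (3491 + 3364)*12513 = 6855*12513 = 85776615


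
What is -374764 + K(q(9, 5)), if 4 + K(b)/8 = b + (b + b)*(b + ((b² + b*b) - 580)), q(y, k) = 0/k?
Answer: -374796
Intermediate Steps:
q(y, k) = 0
K(b) = -32 + 8*b + 16*b*(-580 + b + 2*b²) (K(b) = -32 + 8*(b + (b + b)*(b + ((b² + b*b) - 580))) = -32 + 8*(b + (2*b)*(b + ((b² + b²) - 580))) = -32 + 8*(b + (2*b)*(b + (2*b² - 580))) = -32 + 8*(b + (2*b)*(b + (-580 + 2*b²))) = -32 + 8*(b + (2*b)*(-580 + b + 2*b²)) = -32 + 8*(b + 2*b*(-580 + b + 2*b²)) = -32 + (8*b + 16*b*(-580 + b + 2*b²)) = -32 + 8*b + 16*b*(-580 + b + 2*b²))
-374764 + K(q(9, 5)) = -374764 + (-32 - 9272*0 + 16*0² + 32*0³) = -374764 + (-32 + 0 + 16*0 + 32*0) = -374764 + (-32 + 0 + 0 + 0) = -374764 - 32 = -374796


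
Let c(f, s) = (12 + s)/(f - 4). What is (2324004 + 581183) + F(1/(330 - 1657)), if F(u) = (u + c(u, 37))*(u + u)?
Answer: 27159931230162067/9348772061 ≈ 2.9052e+6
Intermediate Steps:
c(f, s) = (12 + s)/(-4 + f)
F(u) = 2*u*(u + 49/(-4 + u)) (F(u) = (u + (12 + 37)/(-4 + u))*(u + u) = (u + 49/(-4 + u))*(2*u) = 2*u*(u + 49/(-4 + u)))
(2324004 + 581183) + F(1/(330 - 1657)) = (2324004 + 581183) + 2*(49 + (-4 + 1/(330 - 1657))/(330 - 1657))/((330 - 1657)*(-4 + 1/(330 - 1657))) = 2905187 + 2*(49 + (-4 + 1/(-1327))/(-1327))/(-1327*(-4 + 1/(-1327))) = 2905187 + 2*(-1/1327)*(49 - (-4 - 1/1327)/1327)/(-4 - 1/1327) = 2905187 + 2*(-1/1327)*(49 - 1/1327*(-5309/1327))/(-5309/1327) = 2905187 + 2*(-1/1327)*(-1327/5309)*(49 + 5309/1760929) = 2905187 + 2*(-1/1327)*(-1327/5309)*(86290830/1760929) = 2905187 + 172581660/9348772061 = 27159931230162067/9348772061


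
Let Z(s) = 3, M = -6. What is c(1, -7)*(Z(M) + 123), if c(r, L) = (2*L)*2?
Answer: -3528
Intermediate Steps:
c(r, L) = 4*L
c(1, -7)*(Z(M) + 123) = (4*(-7))*(3 + 123) = -28*126 = -3528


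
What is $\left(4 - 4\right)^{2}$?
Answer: $0$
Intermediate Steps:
$\left(4 - 4\right)^{2} = 0^{2} = 0$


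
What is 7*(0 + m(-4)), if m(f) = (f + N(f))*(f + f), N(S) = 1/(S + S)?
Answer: 231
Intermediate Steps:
N(S) = 1/(2*S)
m(f) = 2*f*(f + 1/(2*f)) (m(f) = (f + 1/(2*f))*(f + f) = (f + 1/(2*f))*(2*f) = 2*f*(f + 1/(2*f)))
7*(0 + m(-4)) = 7*(0 + (1 + 2*(-4)**2)) = 7*(0 + (1 + 2*16)) = 7*(0 + (1 + 32)) = 7*(0 + 33) = 7*33 = 231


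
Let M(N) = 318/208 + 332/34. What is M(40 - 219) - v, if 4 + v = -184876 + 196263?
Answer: -20105177/1768 ≈ -11372.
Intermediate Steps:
v = 11383 (v = -4 + (-184876 + 196263) = -4 + 11387 = 11383)
M(N) = 19967/1768 (M(N) = 318*(1/208) + 332*(1/34) = 159/104 + 166/17 = 19967/1768)
M(40 - 219) - v = 19967/1768 - 1*11383 = 19967/1768 - 11383 = -20105177/1768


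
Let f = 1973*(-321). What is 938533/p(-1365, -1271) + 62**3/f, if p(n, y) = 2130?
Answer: 65988475761/149888810 ≈ 440.25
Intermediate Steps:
f = -633333
938533/p(-1365, -1271) + 62**3/f = 938533/2130 + 62**3/(-633333) = 938533*(1/2130) + 238328*(-1/633333) = 938533/2130 - 238328/633333 = 65988475761/149888810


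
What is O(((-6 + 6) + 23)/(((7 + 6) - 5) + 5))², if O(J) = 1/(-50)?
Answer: 1/2500 ≈ 0.00040000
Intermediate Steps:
O(J) = -1/50
O(((-6 + 6) + 23)/(((7 + 6) - 5) + 5))² = (-1/50)² = 1/2500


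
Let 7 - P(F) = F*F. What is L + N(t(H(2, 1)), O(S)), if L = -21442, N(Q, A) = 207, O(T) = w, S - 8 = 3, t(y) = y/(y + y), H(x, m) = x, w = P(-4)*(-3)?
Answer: -21235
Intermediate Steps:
P(F) = 7 - F**2 (P(F) = 7 - F*F = 7 - F**2)
w = 27 (w = (7 - 1*(-4)**2)*(-3) = (7 - 1*16)*(-3) = (7 - 16)*(-3) = -9*(-3) = 27)
t(y) = 1/2 (t(y) = y/((2*y)) = y*(1/(2*y)) = 1/2)
S = 11 (S = 8 + 3 = 11)
O(T) = 27
L + N(t(H(2, 1)), O(S)) = -21442 + 207 = -21235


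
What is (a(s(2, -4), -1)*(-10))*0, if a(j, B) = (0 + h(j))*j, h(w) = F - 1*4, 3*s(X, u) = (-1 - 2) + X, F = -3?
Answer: 0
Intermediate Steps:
s(X, u) = -1 + X/3 (s(X, u) = ((-1 - 2) + X)/3 = (-3 + X)/3 = -1 + X/3)
h(w) = -7 (h(w) = -3 - 1*4 = -3 - 4 = -7)
a(j, B) = -7*j (a(j, B) = (0 - 7)*j = -7*j)
(a(s(2, -4), -1)*(-10))*0 = (-7*(-1 + (1/3)*2)*(-10))*0 = (-7*(-1 + 2/3)*(-10))*0 = (-7*(-1/3)*(-10))*0 = ((7/3)*(-10))*0 = -70/3*0 = 0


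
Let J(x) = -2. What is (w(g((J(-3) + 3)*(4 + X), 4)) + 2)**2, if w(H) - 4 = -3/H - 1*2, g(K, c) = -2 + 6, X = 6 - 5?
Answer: 169/16 ≈ 10.563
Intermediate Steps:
X = 1
g(K, c) = 4
w(H) = 2 - 3/H (w(H) = 4 + (-3/H - 1*2) = 4 + (-3/H - 2) = 4 + (-2 - 3/H) = 2 - 3/H)
(w(g((J(-3) + 3)*(4 + X), 4)) + 2)**2 = ((2 - 3/4) + 2)**2 = (5/4 + 2)**2 = (13/4)**2 = 169/16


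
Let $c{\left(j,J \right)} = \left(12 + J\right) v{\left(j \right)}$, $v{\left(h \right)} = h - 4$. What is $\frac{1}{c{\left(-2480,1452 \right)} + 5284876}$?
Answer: $\frac{1}{1648300} \approx 6.0669 \cdot 10^{-7}$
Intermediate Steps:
$v{\left(h \right)} = -4 + h$ ($v{\left(h \right)} = h - 4 = -4 + h$)
$c{\left(j,J \right)} = \left(-4 + j\right) \left(12 + J\right)$ ($c{\left(j,J \right)} = \left(12 + J\right) \left(-4 + j\right) = \left(-4 + j\right) \left(12 + J\right)$)
$\frac{1}{c{\left(-2480,1452 \right)} + 5284876} = \frac{1}{\left(-4 - 2480\right) \left(12 + 1452\right) + 5284876} = \frac{1}{\left(-2484\right) 1464 + 5284876} = \frac{1}{-3636576 + 5284876} = \frac{1}{1648300}$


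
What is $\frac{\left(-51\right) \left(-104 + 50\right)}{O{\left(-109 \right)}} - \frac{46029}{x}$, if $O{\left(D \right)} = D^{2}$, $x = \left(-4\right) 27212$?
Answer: $\frac{846637941}{1293223088} \approx 0.65467$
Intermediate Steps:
$x = -108848$
$\frac{\left(-51\right) \left(-104 + 50\right)}{O{\left(-109 \right)}} - \frac{46029}{x} = \frac{\left(-51\right) \left(-104 + 50\right)}{\left(-109\right)^{2}} - \frac{46029}{-108848} = \frac{\left(-51\right) \left(-54\right)}{11881} - - \frac{46029}{108848} = 2754 \cdot \frac{1}{11881} + \frac{46029}{108848} = \frac{2754}{11881} + \frac{46029}{108848} = \frac{846637941}{1293223088}$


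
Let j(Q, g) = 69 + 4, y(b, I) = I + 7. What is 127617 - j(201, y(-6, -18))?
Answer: 127544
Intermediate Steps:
y(b, I) = 7 + I
j(Q, g) = 73
127617 - j(201, y(-6, -18)) = 127617 - 1*73 = 127617 - 73 = 127544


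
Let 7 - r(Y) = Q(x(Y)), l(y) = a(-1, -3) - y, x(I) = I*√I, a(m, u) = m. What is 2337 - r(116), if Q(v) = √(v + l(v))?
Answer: 2330 + I ≈ 2330.0 + 1.0*I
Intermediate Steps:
x(I) = I^(3/2)
l(y) = -1 - y
Q(v) = I (Q(v) = √(v + (-1 - v)) = √(-1) = I)
r(Y) = 7 - I
2337 - r(116) = 2337 - (7 - I) = 2337 + (-7 + I) = 2330 + I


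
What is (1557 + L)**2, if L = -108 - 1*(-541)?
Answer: 3960100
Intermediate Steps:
L = 433 (L = -108 + 541 = 433)
(1557 + L)**2 = (1557 + 433)**2 = 1990**2 = 3960100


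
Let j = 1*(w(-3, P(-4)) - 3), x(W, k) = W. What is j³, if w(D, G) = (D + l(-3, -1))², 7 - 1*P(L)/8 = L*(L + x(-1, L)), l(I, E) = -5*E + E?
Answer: -8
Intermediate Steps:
l(I, E) = -4*E
P(L) = 56 - 8*L*(-1 + L) (P(L) = 56 - 8*L*(L - 1) = 56 - 8*L*(-1 + L))
w(D, G) = (4 + D)² (w(D, G) = (D - 4*(-1))² = (D + 4)² = (4 + D)²)
j = -2 (j = 1*((4 - 3)² - 3) = 1*(1² - 3) = 1*(1 - 3) = 1*(-2) = -2)
j³ = (-2)³ = -8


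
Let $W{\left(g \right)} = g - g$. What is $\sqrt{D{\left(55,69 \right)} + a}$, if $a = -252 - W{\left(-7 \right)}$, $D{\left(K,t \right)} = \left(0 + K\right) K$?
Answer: $\sqrt{2773} \approx 52.659$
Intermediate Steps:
$W{\left(g \right)} = 0$
$D{\left(K,t \right)} = K^{2}$ ($D{\left(K,t \right)} = K K = K^{2}$)
$a = -252$ ($a = -252 - 0 = -252 + 0 = -252$)
$\sqrt{D{\left(55,69 \right)} + a} = \sqrt{55^{2} - 252} = \sqrt{3025 - 252} = \sqrt{2773}$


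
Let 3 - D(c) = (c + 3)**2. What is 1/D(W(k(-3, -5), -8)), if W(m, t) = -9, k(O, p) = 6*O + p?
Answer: -1/33 ≈ -0.030303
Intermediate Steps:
k(O, p) = p + 6*O
D(c) = 3 - (3 + c)**2 (D(c) = 3 - (c + 3)**2 = 3 - (3 + c)**2)
1/D(W(k(-3, -5), -8)) = 1/(3 - (3 - 9)**2) = 1/(3 - 1*(-6)**2) = 1/(3 - 1*36) = 1/(3 - 36) = 1/(-33) = -1/33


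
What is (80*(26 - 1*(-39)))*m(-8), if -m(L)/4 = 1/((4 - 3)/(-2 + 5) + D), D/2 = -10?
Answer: 62400/59 ≈ 1057.6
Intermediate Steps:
D = -20 (D = 2*(-10) = -20)
m(L) = 12/59 (m(L) = -4/((4 - 3)/(-2 + 5) - 20) = -4/(1/3 - 20) = -4/(1*(⅓) - 20) = -4/(⅓ - 20) = -4/(-59/3) = -4*(-3/59) = 12/59)
(80*(26 - 1*(-39)))*m(-8) = (80*(26 - 1*(-39)))*(12/59) = (80*(26 + 39))*(12/59) = (80*65)*(12/59) = 5200*(12/59) = 62400/59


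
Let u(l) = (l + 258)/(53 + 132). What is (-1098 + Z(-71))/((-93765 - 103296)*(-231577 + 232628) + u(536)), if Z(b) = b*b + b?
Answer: -716320/38315554741 ≈ -1.8695e-5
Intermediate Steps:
Z(b) = b + b² (Z(b) = b² + b = b + b²)
u(l) = 258/185 + l/185 (u(l) = (258 + l)/185 = (258 + l)*(1/185) = 258/185 + l/185)
(-1098 + Z(-71))/((-93765 - 103296)*(-231577 + 232628) + u(536)) = (-1098 - 71*(1 - 71))/((-93765 - 103296)*(-231577 + 232628) + (258/185 + (1/185)*536)) = (-1098 - 71*(-70))/(-197061*1051 + (258/185 + 536/185)) = (-1098 + 4970)/(-207111111 + 794/185) = 3872/(-38315554741/185) = 3872*(-185/38315554741) = -716320/38315554741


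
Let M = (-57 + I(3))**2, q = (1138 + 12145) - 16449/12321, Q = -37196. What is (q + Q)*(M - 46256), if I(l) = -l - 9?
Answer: 4075480140130/4107 ≈ 9.9233e+8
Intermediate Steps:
I(l) = -9 - l
q = 54547798/4107 (q = 13283 - 16449*1/12321 = 13283 - 5483/4107 = 54547798/4107 ≈ 13282.)
M = 4761 (M = (-57 + (-9 - 1*3))**2 = (-57 + (-9 - 3))**2 = (-57 - 12)**2 = (-69)**2 = 4761)
(q + Q)*(M - 46256) = (54547798/4107 - 37196)*(4761 - 46256) = -98216174/4107*(-41495) = 4075480140130/4107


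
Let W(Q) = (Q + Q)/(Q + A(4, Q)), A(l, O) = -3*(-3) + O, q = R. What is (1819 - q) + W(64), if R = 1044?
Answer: 106303/137 ≈ 775.93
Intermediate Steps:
q = 1044
A(l, O) = 9 + O
W(Q) = 2*Q/(9 + 2*Q) (W(Q) = (Q + Q)/(Q + (9 + Q)) = (2*Q)/(9 + 2*Q) = 2*Q/(9 + 2*Q))
(1819 - q) + W(64) = (1819 - 1*1044) + 2*64/(9 + 2*64) = (1819 - 1044) + 2*64/(9 + 128) = 775 + 2*64/137 = 775 + 2*64*(1/137) = 775 + 128/137 = 106303/137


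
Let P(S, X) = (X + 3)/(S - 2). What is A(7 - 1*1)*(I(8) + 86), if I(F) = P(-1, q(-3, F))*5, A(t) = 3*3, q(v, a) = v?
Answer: 774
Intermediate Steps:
A(t) = 9
P(S, X) = (3 + X)/(-2 + S)
I(F) = 0 (I(F) = ((3 - 3)/(-2 - 1))*5 = (0/(-3))*5 = -1/3*0*5 = 0*5 = 0)
A(7 - 1*1)*(I(8) + 86) = 9*(0 + 86) = 9*86 = 774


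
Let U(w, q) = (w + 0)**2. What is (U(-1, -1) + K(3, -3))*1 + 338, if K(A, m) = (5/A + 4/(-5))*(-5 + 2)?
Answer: 1682/5 ≈ 336.40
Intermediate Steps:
K(A, m) = 12/5 - 15/A (K(A, m) = (5/A + 4*(-1/5))*(-3) = (5/A - 4/5)*(-3) = (-4/5 + 5/A)*(-3) = 12/5 - 15/A)
U(w, q) = w**2
(U(-1, -1) + K(3, -3))*1 + 338 = ((-1)**2 + (12/5 - 15/3))*1 + 338 = (1 + (12/5 - 15*1/3))*1 + 338 = (1 + (12/5 - 5))*1 + 338 = (1 - 13/5)*1 + 338 = -8/5*1 + 338 = -8/5 + 338 = 1682/5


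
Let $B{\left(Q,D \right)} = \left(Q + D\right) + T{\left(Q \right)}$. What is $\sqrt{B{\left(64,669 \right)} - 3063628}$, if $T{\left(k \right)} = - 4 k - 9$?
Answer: $2 i \sqrt{765790} \approx 1750.2 i$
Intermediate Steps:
$T{\left(k \right)} = -9 - 4 k$
$B{\left(Q,D \right)} = -9 + D - 3 Q$ ($B{\left(Q,D \right)} = \left(Q + D\right) - \left(9 + 4 Q\right) = \left(D + Q\right) - \left(9 + 4 Q\right) = -9 + D - 3 Q$)
$\sqrt{B{\left(64,669 \right)} - 3063628} = \sqrt{\left(-9 + 669 - 192\right) - 3063628} = \sqrt{468 - 3063628} = \sqrt{-3063160} = 2 i \sqrt{765790}$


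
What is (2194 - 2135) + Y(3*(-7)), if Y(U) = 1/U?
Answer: 1238/21 ≈ 58.952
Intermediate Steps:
(2194 - 2135) + Y(3*(-7)) = (2194 - 2135) + 1/(3*(-7)) = 59 + 1/(-21) = 59 - 1/21 = 1238/21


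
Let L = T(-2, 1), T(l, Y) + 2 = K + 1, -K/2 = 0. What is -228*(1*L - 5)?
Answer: 1368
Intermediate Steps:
K = 0 (K = -2*0 = 0)
T(l, Y) = -1 (T(l, Y) = -2 + (0 + 1) = -2 + 1 = -1)
L = -1
-228*(1*L - 5) = -228*(1*(-1) - 5) = -228*(-1 - 5) = -228*(-6) = 1368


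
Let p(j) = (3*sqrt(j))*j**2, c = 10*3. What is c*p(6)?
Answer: 3240*sqrt(6) ≈ 7936.3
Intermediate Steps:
c = 30
p(j) = 3*j**(5/2)
c*p(6) = 30*(3*6**(5/2)) = 30*(3*(36*sqrt(6))) = 30*(108*sqrt(6)) = 3240*sqrt(6)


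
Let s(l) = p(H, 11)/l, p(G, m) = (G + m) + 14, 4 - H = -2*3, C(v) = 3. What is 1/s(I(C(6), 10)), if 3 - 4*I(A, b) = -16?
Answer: 19/140 ≈ 0.13571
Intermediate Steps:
I(A, b) = 19/4 (I(A, b) = ¾ - ¼*(-16) = ¾ + 4 = 19/4)
H = 10 (H = 4 - (-2)*3 = 4 - 1*(-6) = 4 + 6 = 10)
p(G, m) = 14 + G + m
s(l) = 35/l (s(l) = (14 + 10 + 11)/l = 35/l)
1/s(I(C(6), 10)) = 1/(35/(19/4)) = 1/(35*(4/19)) = 1/(140/19) = 19/140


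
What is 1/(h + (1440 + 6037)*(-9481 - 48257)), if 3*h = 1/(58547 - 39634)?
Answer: -56739/24494624948213 ≈ -2.3164e-9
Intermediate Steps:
h = 1/56739 (h = 1/(3*(58547 - 39634)) = (⅓)/18913 = (⅓)*(1/18913) = 1/56739 ≈ 1.7625e-5)
1/(h + (1440 + 6037)*(-9481 - 48257)) = 1/(1/56739 + (1440 + 6037)*(-9481 - 48257)) = 1/(1/56739 + 7477*(-57738)) = 1/(1/56739 - 431707026) = 1/(-24494624948213/56739) = -56739/24494624948213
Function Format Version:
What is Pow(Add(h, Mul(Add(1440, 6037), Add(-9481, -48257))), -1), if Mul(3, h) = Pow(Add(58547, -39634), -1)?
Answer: Rational(-56739, 24494624948213) ≈ -2.3164e-9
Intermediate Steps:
h = Rational(1, 56739) (h = Mul(Rational(1, 3), Pow(Add(58547, -39634), -1)) = Mul(Rational(1, 3), Pow(18913, -1)) = Mul(Rational(1, 3), Rational(1, 18913)) = Rational(1, 56739) ≈ 1.7625e-5)
Pow(Add(h, Mul(Add(1440, 6037), Add(-9481, -48257))), -1) = Pow(Add(Rational(1, 56739), Mul(Add(1440, 6037), Add(-9481, -48257))), -1) = Pow(Add(Rational(1, 56739), Mul(7477, -57738)), -1) = Pow(Add(Rational(1, 56739), -431707026), -1) = Pow(Rational(-24494624948213, 56739), -1) = Rational(-56739, 24494624948213)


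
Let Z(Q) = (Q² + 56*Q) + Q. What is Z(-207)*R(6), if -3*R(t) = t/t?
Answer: -10350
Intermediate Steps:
Z(Q) = Q² + 57*Q
R(t) = -⅓ (R(t) = -t/(3*t) = -⅓*1 = -⅓)
Z(-207)*R(6) = -207*(57 - 207)*(-⅓) = -207*(-150)*(-⅓) = 31050*(-⅓) = -10350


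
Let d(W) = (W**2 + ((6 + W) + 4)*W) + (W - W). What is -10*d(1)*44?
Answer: -5280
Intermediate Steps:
d(W) = W**2 + W*(10 + W) (d(W) = (W**2 + (10 + W)*W) + 0 = (W**2 + W*(10 + W)) + 0 = W**2 + W*(10 + W))
-10*d(1)*44 = -20*(5 + 1)*44 = -20*6*44 = -10*12*44 = -120*44 = -5280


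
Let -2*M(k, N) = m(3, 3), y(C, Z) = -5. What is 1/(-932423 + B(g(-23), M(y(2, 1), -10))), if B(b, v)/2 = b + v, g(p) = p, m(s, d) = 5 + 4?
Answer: -1/932478 ≈ -1.0724e-6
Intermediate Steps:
m(s, d) = 9
M(k, N) = -9/2 (M(k, N) = -½*9 = -9/2)
B(b, v) = 2*b + 2*v (B(b, v) = 2*(b + v) = 2*b + 2*v)
1/(-932423 + B(g(-23), M(y(2, 1), -10))) = 1/(-932423 + (2*(-23) + 2*(-9/2))) = 1/(-932423 + (-46 - 9)) = 1/(-932423 - 55) = 1/(-932478) = -1/932478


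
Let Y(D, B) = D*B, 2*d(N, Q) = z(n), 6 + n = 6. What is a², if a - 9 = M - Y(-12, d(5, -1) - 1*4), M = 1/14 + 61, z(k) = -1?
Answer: 50625/196 ≈ 258.29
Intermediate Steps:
n = 0 (n = -6 + 6 = 0)
d(N, Q) = -½ (d(N, Q) = (½)*(-1) = -½)
Y(D, B) = B*D
M = 855/14 (M = 1/14 + 61 = 855/14 ≈ 61.071)
a = 225/14 (a = 9 + (855/14 - (-½ - 1*4)*(-12)) = 9 + (855/14 - (-½ - 4)*(-12)) = 9 + (855/14 - (-9)*(-12)/2) = 9 + (855/14 - 1*54) = 9 + (855/14 - 54) = 9 + 99/14 = 225/14 ≈ 16.071)
a² = (225/14)² = 50625/196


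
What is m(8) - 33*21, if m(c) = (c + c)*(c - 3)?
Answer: -613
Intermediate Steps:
m(c) = 2*c*(-3 + c) (m(c) = (2*c)*(-3 + c) = 2*c*(-3 + c))
m(8) - 33*21 = 2*8*(-3 + 8) - 33*21 = 2*8*5 - 693 = 80 - 693 = -613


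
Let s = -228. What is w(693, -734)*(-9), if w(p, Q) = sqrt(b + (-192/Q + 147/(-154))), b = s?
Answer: -189*I*sqrt(33805838)/8074 ≈ -136.1*I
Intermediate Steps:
b = -228
w(p, Q) = sqrt(-5037/22 - 192/Q) (w(p, Q) = sqrt(-228 + (-192/Q + 147/(-154))) = sqrt(-228 + (-192/Q + 147*(-1/154))) = sqrt(-228 + (-192/Q - 21/22)) = sqrt(-228 + (-21/22 - 192/Q)) = sqrt(-5037/22 - 192/Q))
w(693, -734)*(-9) = (sqrt(-110814 - 92928/(-734))/22)*(-9) = (sqrt(-110814 - 92928*(-1/734))/22)*(-9) = (sqrt(-110814 + 46464/367)/22)*(-9) = (sqrt(-40622274/367)/22)*(-9) = ((21*I*sqrt(33805838)/367)/22)*(-9) = (21*I*sqrt(33805838)/8074)*(-9) = -189*I*sqrt(33805838)/8074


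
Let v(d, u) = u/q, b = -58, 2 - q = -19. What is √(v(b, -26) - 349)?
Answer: I*√154455/21 ≈ 18.715*I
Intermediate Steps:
q = 21 (q = 2 - 1*(-19) = 2 + 19 = 21)
v(d, u) = u/21
√(v(b, -26) - 349) = √((1/21)*(-26) - 349) = √(-26/21 - 349) = √(-7355/21) = I*√154455/21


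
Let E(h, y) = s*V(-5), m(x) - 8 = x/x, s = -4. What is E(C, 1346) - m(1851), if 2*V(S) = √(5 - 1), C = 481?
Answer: -13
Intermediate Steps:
m(x) = 9 (m(x) = 8 + x/x = 8 + 1 = 9)
V(S) = 1 (V(S) = √(5 - 1)/2 = √4/2 = (½)*2 = 1)
E(h, y) = -4 (E(h, y) = -4*1 = -4)
E(C, 1346) - m(1851) = -4 - 1*9 = -4 - 9 = -13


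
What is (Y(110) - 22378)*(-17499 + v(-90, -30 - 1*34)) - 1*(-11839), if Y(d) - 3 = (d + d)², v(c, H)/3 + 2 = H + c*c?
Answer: 171854914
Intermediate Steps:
v(c, H) = -6 + 3*H + 3*c² (v(c, H) = -6 + 3*(H + c*c) = -6 + 3*(H + c²) = -6 + (3*H + 3*c²) = -6 + 3*H + 3*c²)
Y(d) = 3 + 4*d² (Y(d) = 3 + (d + d)² = 3 + (2*d)² = 3 + 4*d²)
(Y(110) - 22378)*(-17499 + v(-90, -30 - 1*34)) - 1*(-11839) = ((3 + 4*110²) - 22378)*(-17499 + (-6 + 3*(-30 - 1*34) + 3*(-90)²)) - 1*(-11839) = ((3 + 4*12100) - 22378)*(-17499 + (-6 + 3*(-30 - 34) + 3*8100)) + 11839 = ((3 + 48400) - 22378)*(-17499 + (-6 + 3*(-64) + 24300)) + 11839 = (48403 - 22378)*(-17499 + (-6 - 192 + 24300)) + 11839 = 26025*(-17499 + 24102) + 11839 = 26025*6603 + 11839 = 171843075 + 11839 = 171854914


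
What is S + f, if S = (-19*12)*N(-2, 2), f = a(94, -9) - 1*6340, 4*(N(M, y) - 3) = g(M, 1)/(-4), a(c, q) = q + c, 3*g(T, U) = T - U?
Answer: -27813/4 ≈ -6953.3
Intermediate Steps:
g(T, U) = -U/3 + T/3 (g(T, U) = (T - U)/3 = -U/3 + T/3)
a(c, q) = c + q
N(M, y) = 145/48 - M/48 (N(M, y) = 3 + ((-1/3*1 + M/3)/(-4))/4 = 3 + ((-1/3 + M/3)*(-1/4))/4 = 3 + (1/12 - M/12)/4 = 3 + (1/48 - M/48) = 145/48 - M/48)
f = -6255 (f = (94 - 9) - 1*6340 = 85 - 6340 = -6255)
S = -2793/4 (S = (-19*12)*(145/48 - 1/48*(-2)) = -228*(145/48 + 1/24) = -228*49/16 = -2793/4 ≈ -698.25)
S + f = -2793/4 - 6255 = -27813/4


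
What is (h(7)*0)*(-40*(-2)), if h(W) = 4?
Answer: 0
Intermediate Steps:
(h(7)*0)*(-40*(-2)) = (4*0)*(-40*(-2)) = 0*80 = 0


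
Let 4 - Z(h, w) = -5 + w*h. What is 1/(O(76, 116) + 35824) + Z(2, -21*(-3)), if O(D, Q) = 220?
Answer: -4217147/36044 ≈ -117.00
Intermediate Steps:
Z(h, w) = 9 - h*w (Z(h, w) = 4 - (-5 + w*h) = 4 - (-5 + h*w) = 4 + (5 - h*w) = 9 - h*w)
1/(O(76, 116) + 35824) + Z(2, -21*(-3)) = 1/(220 + 35824) + (9 - 1*2*(-21*(-3))) = 1/36044 + (9 - 1*2*63) = 1/36044 + (9 - 126) = 1/36044 - 117 = -4217147/36044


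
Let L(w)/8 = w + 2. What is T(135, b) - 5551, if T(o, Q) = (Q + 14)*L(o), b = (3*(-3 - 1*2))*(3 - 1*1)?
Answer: -23087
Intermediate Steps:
L(w) = 16 + 8*w (L(w) = 8*(w + 2) = 8*(2 + w) = 16 + 8*w)
b = -30 (b = (3*(-3 - 2))*(3 - 1) = (3*(-5))*2 = -15*2 = -30)
T(o, Q) = (14 + Q)*(16 + 8*o) (T(o, Q) = (Q + 14)*(16 + 8*o) = (14 + Q)*(16 + 8*o))
T(135, b) - 5551 = 8*(2 + 135)*(14 - 30) - 5551 = 8*137*(-16) - 5551 = -17536 - 5551 = -23087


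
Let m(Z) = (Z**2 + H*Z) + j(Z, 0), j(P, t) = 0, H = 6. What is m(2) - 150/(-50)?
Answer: 19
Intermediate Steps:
m(Z) = Z**2 + 6*Z (m(Z) = (Z**2 + 6*Z) + 0 = Z**2 + 6*Z)
m(2) - 150/(-50) = 2*(6 + 2) - 150/(-50) = 2*8 - 150*(-1)/50 = 16 - 50*(-3/50) = 16 + 3 = 19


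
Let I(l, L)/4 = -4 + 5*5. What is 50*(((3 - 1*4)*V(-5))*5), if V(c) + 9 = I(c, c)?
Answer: -18750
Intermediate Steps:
I(l, L) = 84 (I(l, L) = 4*(-4 + 5*5) = 4*(-4 + 25) = 4*21 = 84)
V(c) = 75 (V(c) = -9 + 84 = 75)
50*(((3 - 1*4)*V(-5))*5) = 50*(((3 - 1*4)*75)*5) = 50*(((3 - 4)*75)*5) = 50*(-1*75*5) = 50*(-75*5) = 50*(-375) = -18750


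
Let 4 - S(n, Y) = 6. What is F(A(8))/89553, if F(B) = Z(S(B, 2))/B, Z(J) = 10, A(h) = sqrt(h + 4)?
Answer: 5*sqrt(3)/268659 ≈ 3.2235e-5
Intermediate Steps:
S(n, Y) = -2 (S(n, Y) = 4 - 1*6 = 4 - 6 = -2)
A(h) = sqrt(4 + h)
F(B) = 10/B
F(A(8))/89553 = (10/(sqrt(4 + 8)))/89553 = (10/(sqrt(12)))*(1/89553) = (10/((2*sqrt(3))))*(1/89553) = (10*(sqrt(3)/6))*(1/89553) = (5*sqrt(3)/3)*(1/89553) = 5*sqrt(3)/268659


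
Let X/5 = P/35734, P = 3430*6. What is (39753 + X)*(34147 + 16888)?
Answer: 36251094491535/17867 ≈ 2.0289e+9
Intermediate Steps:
P = 20580
X = 51450/17867 (X = 5*(20580/35734) = 5*(20580*(1/35734)) = 5*(10290/17867) = 51450/17867 ≈ 2.8796)
(39753 + X)*(34147 + 16888) = (39753 + 51450/17867)*(34147 + 16888) = (710318301/17867)*51035 = 36251094491535/17867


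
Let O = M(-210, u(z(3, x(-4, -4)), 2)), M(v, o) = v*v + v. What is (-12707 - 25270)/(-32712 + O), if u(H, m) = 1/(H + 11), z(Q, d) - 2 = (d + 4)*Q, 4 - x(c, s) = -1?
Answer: -12659/3726 ≈ -3.3975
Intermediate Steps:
x(c, s) = 5 (x(c, s) = 4 - 1*(-1) = 4 + 1 = 5)
z(Q, d) = 2 + Q*(4 + d) (z(Q, d) = 2 + (d + 4)*Q = 2 + (4 + d)*Q = 2 + Q*(4 + d))
u(H, m) = 1/(11 + H)
M(v, o) = v + v**2 (M(v, o) = v**2 + v = v + v**2)
O = 43890 (O = -210*(1 - 210) = -210*(-209) = 43890)
(-12707 - 25270)/(-32712 + O) = (-12707 - 25270)/(-32712 + 43890) = -37977/11178 = -37977*1/11178 = -12659/3726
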